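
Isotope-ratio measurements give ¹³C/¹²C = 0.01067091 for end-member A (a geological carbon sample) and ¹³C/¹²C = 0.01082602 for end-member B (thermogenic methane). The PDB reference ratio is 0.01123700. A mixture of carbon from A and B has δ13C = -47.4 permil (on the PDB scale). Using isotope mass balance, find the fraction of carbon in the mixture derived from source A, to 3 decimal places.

0.784

δ_A = (0.01067091/0.01123700 − 1)×1000 = (0.949623 − 1)×1000 = -50.377 permil
δ_B = (0.01082602/0.01123700 − 1)×1000 = (0.963426 − 1)×1000 = -36.574 permil
f_A = (δ_mix − δ_B)/(δ_A − δ_B) = (-47.4 − (-36.574))/(-50.377 − (-36.574))
f_A = -10.826 / -13.804 = 0.7843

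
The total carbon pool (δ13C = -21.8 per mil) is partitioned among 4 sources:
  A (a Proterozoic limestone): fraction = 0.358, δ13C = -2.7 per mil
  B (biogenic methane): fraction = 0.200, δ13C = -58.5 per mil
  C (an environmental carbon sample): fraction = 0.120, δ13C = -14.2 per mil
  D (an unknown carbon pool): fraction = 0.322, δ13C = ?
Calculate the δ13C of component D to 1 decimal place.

-23.1 per mil

Isotope mass balance: δ_bulk = Σ fᵢ·δᵢ.
-21.8 = 0.358×(-2.7) + 0.200×(-58.5) + 0.120×(-14.2) + 0.322×δ_D
0.322·δ_D = -21.8 − (-14.371) = -7.429
δ_D = -7.429 / 0.322 = -23.07 per mil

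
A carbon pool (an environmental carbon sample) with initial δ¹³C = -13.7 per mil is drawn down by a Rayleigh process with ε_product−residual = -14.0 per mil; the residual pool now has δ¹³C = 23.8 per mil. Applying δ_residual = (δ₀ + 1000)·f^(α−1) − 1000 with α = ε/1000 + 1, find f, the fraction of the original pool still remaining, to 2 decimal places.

0.07

α − 1 = ε/1000 = -0.0140
(δ_res + 1000)/(δ₀ + 1000) = (23.8 + 1000)/(-13.7 + 1000) = 1023.8/986.3 = 1.038021
f = 1.038021^(1/-0.0140) = exp(ln(1.038021)/-0.0140) = exp(0.03732/-0.0140)
f = exp(-2.6654) = 0.0696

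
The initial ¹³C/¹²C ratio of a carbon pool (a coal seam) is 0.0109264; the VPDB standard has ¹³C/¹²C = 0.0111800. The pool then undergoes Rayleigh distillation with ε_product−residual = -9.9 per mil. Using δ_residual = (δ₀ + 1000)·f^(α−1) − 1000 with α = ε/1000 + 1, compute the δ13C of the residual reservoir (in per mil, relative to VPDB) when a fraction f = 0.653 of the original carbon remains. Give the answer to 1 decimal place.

-18.6 per mil

δ₀ = (0.0109264/0.0111800 − 1)×1000 = (0.977317 − 1)×1000 = -22.683 per mil
α − 1 = ε/1000 = -0.0099
f^(α−1) = 0.653^(-0.0099) = 1.004228
δ_res = (-22.683 + 1000) × 1.004228 − 1000 = 981.449 − 1000 = -18.55 per mil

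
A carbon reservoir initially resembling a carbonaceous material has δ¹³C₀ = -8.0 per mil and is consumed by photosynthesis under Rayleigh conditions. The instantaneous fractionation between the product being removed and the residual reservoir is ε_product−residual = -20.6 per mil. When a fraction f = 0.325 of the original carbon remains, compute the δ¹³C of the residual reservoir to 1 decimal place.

Rayleigh residual: δ_res = (δ₀ + 1000)·f^(α−1) − 1000
α = ε/1000 + 1 = 0.97940, so α − 1 = -0.02060
f^(α−1) = 0.325^(-0.02060) = 1.023423
δ_res = (-8.0 + 1000) × 1.023423 − 1000 = 1015.236 − 1000 = 15.24 per mil

15.2 per mil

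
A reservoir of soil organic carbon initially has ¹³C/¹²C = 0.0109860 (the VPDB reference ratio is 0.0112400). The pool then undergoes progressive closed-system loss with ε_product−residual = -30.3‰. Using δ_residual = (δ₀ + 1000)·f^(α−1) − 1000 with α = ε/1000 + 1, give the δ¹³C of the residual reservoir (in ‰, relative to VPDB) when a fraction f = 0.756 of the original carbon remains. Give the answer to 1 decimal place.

δ₀ = (0.0109860/0.0112400 − 1)×1000 = (0.977402 − 1)×1000 = -22.598‰
α − 1 = ε/1000 = -0.0303
f^(α−1) = 0.756^(-0.0303) = 1.008511
δ_res = (-22.598 + 1000) × 1.008511 − 1000 = 985.721 − 1000 = -14.28‰

-14.3‰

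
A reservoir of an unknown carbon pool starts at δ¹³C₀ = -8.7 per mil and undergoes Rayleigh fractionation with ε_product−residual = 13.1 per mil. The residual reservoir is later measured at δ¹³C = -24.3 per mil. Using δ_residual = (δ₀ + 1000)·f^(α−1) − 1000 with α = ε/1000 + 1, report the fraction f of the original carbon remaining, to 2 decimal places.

α − 1 = ε/1000 = 0.0131
(δ_res + 1000)/(δ₀ + 1000) = (-24.3 + 1000)/(-8.7 + 1000) = 975.7/991.3 = 0.984263
f = 0.984263^(1/0.0131) = exp(ln(0.984263)/0.0131) = exp(-0.01586/0.0131)
f = exp(-1.2108) = 0.2979

0.30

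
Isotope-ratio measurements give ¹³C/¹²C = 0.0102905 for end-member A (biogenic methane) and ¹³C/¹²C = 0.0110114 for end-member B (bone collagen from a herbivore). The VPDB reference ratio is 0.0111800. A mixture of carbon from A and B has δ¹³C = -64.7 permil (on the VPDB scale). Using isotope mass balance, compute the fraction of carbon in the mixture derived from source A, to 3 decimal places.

0.770

δ_A = (0.0102905/0.0111800 − 1)×1000 = (0.920438 − 1)×1000 = -79.562 permil
δ_B = (0.0110114/0.0111800 − 1)×1000 = (0.984919 − 1)×1000 = -15.081 permil
f_A = (δ_mix − δ_B)/(δ_A − δ_B) = (-64.7 − (-15.081))/(-79.562 − (-15.081))
f_A = -49.619 / -64.481 = 0.7695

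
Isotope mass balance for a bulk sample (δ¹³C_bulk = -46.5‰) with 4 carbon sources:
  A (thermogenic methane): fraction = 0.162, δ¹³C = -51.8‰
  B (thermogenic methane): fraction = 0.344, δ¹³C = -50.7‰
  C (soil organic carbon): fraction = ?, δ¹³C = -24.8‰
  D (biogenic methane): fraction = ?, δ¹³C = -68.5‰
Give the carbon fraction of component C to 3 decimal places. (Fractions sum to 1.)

0.301

Let f_C and f_D be the unknown fractions; fractions sum to 1 so f_C + f_D = 0.494.
Mass balance: Σ fᵢ·δᵢ = δ_bulk ⇒ f_C·(-24.8) + f_D·(-68.5) = -46.5 − (-25.832) = -20.668
Substitute f_D = 0.494 − f_C:
f_C·(-24.8 − -68.5) = -20.668 − 0.494×(-68.5) = 13.171
f_C = 13.171 / 43.7 = 0.3014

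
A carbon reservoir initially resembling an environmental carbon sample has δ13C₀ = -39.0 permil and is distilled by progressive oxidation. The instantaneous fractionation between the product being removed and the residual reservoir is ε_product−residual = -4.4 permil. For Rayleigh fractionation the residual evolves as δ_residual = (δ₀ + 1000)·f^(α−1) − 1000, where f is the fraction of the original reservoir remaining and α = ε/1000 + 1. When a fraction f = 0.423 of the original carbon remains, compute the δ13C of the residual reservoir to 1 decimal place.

-35.4 permil

Rayleigh residual: δ_res = (δ₀ + 1000)·f^(α−1) − 1000
α = ε/1000 + 1 = 0.99560, so α − 1 = -0.00440
f^(α−1) = 0.423^(-0.00440) = 1.003793
δ_res = (-39.0 + 1000) × 1.003793 − 1000 = 964.645 − 1000 = -35.36 permil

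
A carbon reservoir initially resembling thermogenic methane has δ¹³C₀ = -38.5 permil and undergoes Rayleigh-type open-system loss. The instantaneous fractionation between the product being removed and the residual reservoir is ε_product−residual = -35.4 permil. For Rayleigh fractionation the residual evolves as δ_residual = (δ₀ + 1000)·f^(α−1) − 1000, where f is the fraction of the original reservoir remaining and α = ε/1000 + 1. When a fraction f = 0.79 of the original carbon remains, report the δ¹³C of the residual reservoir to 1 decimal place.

-30.4 permil

Rayleigh residual: δ_res = (δ₀ + 1000)·f^(α−1) − 1000
α = ε/1000 + 1 = 0.96460, so α − 1 = -0.03540
f^(α−1) = 0.79^(-0.03540) = 1.008379
δ_res = (-38.5 + 1000) × 1.008379 − 1000 = 969.557 − 1000 = -30.44 permil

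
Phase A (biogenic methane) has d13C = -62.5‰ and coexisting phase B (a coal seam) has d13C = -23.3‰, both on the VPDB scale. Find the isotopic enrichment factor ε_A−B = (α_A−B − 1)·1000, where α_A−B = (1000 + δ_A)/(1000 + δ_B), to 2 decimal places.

α_A−B = (1000 + -62.5) / (1000 + -23.3) = 937.5 / 976.7 = 0.959865
ε_A−B = (0.959865 − 1) × 1000 = -40.135‰
(The approximation ε ≈ δ_A − δ_B would give -39.2‰.)

-40.14‰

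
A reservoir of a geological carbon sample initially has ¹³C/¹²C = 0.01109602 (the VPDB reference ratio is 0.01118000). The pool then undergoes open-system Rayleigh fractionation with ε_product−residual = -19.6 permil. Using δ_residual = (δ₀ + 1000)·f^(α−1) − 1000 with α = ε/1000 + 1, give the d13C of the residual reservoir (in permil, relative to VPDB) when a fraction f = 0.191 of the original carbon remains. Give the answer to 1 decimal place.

δ₀ = (0.01109602/0.01118000 − 1)×1000 = (0.992488 − 1)×1000 = -7.512 permil
α − 1 = ε/1000 = -0.0196
f^(α−1) = 0.191^(-0.0196) = 1.032980
δ_res = (-7.512 + 1000) × 1.032980 − 1000 = 1025.220 − 1000 = 25.22 permil

25.2 permil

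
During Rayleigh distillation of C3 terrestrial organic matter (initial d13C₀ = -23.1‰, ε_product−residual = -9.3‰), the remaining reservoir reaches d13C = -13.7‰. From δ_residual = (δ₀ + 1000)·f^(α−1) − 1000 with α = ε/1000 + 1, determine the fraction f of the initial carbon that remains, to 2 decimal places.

0.36

α − 1 = ε/1000 = -0.0093
(δ_res + 1000)/(δ₀ + 1000) = (-13.7 + 1000)/(-23.1 + 1000) = 986.3/976.9 = 1.009622
f = 1.009622^(1/-0.0093) = exp(ln(1.009622)/-0.0093) = exp(0.00958/-0.0093)
f = exp(-1.0297) = 0.3571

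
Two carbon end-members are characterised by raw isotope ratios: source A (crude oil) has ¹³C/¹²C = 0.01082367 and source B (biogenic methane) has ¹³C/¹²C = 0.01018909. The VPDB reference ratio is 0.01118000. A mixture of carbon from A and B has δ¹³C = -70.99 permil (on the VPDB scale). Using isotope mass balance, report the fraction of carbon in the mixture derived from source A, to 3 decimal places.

δ_A = (0.01082367/0.01118000 − 1)×1000 = (0.968128 − 1)×1000 = -31.872 permil
δ_B = (0.01018909/0.01118000 − 1)×1000 = (0.911368 − 1)×1000 = -88.632 permil
f_A = (δ_mix − δ_B)/(δ_A − δ_B) = (-70.99 − (-88.632))/(-31.872 − (-88.632))
f_A = 17.642 / 56.760 = 0.3108

0.311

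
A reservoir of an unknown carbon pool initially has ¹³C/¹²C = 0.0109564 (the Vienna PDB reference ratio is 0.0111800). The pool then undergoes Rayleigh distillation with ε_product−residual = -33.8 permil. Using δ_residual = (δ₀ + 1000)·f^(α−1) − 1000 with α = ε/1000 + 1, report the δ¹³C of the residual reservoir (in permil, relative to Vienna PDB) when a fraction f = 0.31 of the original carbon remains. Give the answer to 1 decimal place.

δ₀ = (0.0109564/0.0111800 − 1)×1000 = (0.980000 − 1)×1000 = -20.000 permil
α − 1 = ε/1000 = -0.0338
f^(α−1) = 0.31^(-0.0338) = 1.040380
δ_res = (-20.000 + 1000) × 1.040380 − 1000 = 1019.572 − 1000 = 19.57 permil

19.6 permil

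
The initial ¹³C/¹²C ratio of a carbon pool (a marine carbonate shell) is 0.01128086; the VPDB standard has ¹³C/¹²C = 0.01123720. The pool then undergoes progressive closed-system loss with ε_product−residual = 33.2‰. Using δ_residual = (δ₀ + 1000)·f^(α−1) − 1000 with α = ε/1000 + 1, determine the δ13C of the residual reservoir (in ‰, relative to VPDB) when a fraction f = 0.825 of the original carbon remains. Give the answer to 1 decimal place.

δ₀ = (0.01128086/0.01123720 − 1)×1000 = (1.003885 − 1)×1000 = 3.885‰
α − 1 = ε/1000 = 0.0332
f^(α−1) = 0.825^(0.0332) = 0.993634
δ_res = (3.885 + 1000) × 0.993634 − 1000 = 997.494 − 1000 = -2.51‰

-2.5‰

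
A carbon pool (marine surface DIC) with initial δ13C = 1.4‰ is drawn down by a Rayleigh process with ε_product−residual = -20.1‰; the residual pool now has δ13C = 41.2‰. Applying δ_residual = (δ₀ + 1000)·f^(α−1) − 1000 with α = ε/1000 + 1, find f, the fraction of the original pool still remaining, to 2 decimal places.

α − 1 = ε/1000 = -0.0201
(δ_res + 1000)/(δ₀ + 1000) = (41.2 + 1000)/(1.4 + 1000) = 1041.2/1001.4 = 1.039744
f = 1.039744^(1/-0.0201) = exp(ln(1.039744)/-0.0201) = exp(0.03897/-0.0201)
f = exp(-1.9390) = 0.1438

0.14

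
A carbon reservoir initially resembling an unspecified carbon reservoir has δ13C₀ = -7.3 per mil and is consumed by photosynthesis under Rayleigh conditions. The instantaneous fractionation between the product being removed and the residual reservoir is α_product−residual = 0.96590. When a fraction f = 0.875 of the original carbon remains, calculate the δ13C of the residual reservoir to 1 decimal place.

-2.8 per mil

Rayleigh residual: δ_res = (δ₀ + 1000)·f^(α−1) − 1000
α − 1 = -0.03410
f^(α−1) = 0.875^(-0.03410) = 1.004564
δ_res = (-7.3 + 1000) × 1.004564 − 1000 = 997.230 − 1000 = -2.77 per mil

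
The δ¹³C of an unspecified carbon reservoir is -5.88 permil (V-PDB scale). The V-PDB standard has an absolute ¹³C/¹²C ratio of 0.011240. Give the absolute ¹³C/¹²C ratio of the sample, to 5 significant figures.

0.011174

R_sample = R_standard × (δ¹³C/1000 + 1)
R_sample = 0.011240 × (-5.88/1000 + 1) = 0.011240 × 0.994120
R_sample = 0.0111739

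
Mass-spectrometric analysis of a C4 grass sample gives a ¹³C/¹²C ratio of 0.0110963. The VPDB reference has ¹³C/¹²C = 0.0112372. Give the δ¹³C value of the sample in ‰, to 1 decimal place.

δ¹³C = (R_sample / R_standard − 1) × 1000
R_sample / R_standard = 0.0110963 / 0.0112372 = 0.987461
δ¹³C = (0.987461 − 1) × 1000 = -12.54‰

-12.5‰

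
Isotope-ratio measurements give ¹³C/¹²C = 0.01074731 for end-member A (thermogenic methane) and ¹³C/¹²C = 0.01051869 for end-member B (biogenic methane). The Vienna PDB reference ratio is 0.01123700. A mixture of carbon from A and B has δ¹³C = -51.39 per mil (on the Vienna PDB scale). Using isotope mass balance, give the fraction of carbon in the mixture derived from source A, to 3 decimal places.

0.616

δ_A = (0.01074731/0.01123700 − 1)×1000 = (0.956422 − 1)×1000 = -43.578 per mil
δ_B = (0.01051869/0.01123700 − 1)×1000 = (0.936076 − 1)×1000 = -63.924 per mil
f_A = (δ_mix − δ_B)/(δ_A − δ_B) = (-51.39 − (-63.924))/(-43.578 − (-63.924))
f_A = 12.534 / 20.345 = 0.6160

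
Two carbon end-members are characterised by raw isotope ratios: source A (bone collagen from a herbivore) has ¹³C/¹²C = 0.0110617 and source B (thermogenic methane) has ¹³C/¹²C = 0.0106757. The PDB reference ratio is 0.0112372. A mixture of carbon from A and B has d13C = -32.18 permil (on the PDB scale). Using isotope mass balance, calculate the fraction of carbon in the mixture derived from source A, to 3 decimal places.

δ_A = (0.0110617/0.0112372 − 1)×1000 = (0.984382 − 1)×1000 = -15.618 permil
δ_B = (0.0106757/0.0112372 − 1)×1000 = (0.950032 − 1)×1000 = -49.968 permil
f_A = (δ_mix − δ_B)/(δ_A − δ_B) = (-32.18 − (-49.968))/(-15.618 − (-49.968))
f_A = 17.788 / 34.350 = 0.5178

0.518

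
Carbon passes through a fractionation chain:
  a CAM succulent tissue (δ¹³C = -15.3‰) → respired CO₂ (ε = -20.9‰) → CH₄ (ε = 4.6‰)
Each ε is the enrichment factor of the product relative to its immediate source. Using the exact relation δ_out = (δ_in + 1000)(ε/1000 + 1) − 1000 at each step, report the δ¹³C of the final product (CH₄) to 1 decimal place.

step 1: δ = (-15.30 + 1000)·(-20.9/1000 + 1) − 1000 = -35.88‰
step 2: δ = (-35.88 + 1000)·(4.6/1000 + 1) − 1000 = -31.45‰

-31.4‰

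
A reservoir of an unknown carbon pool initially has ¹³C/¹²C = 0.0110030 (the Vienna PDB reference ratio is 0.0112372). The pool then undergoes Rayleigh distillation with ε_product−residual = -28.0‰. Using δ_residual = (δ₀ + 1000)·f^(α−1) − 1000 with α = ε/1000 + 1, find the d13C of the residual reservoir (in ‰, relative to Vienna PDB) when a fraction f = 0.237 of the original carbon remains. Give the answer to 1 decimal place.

19.4‰

δ₀ = (0.0110030/0.0112372 − 1)×1000 = (0.979159 − 1)×1000 = -20.841‰
α − 1 = ε/1000 = -0.0280
f^(α−1) = 0.237^(-0.0280) = 1.041135
δ_res = (-20.841 + 1000) × 1.041135 − 1000 = 1019.436 − 1000 = 19.44‰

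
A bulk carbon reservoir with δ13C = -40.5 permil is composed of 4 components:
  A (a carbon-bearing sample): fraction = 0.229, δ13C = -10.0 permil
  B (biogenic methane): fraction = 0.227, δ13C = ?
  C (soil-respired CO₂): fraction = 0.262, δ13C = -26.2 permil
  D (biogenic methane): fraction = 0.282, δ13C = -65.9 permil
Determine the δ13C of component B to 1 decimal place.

Isotope mass balance: δ_bulk = Σ fᵢ·δᵢ.
-40.5 = 0.229×(-10.0) + 0.227×δ_B + 0.262×(-26.2) + 0.282×(-65.9)
0.227·δ_B = -40.5 − (-27.738) = -12.762
δ_B = -12.762 / 0.227 = -56.22 permil

-56.2 permil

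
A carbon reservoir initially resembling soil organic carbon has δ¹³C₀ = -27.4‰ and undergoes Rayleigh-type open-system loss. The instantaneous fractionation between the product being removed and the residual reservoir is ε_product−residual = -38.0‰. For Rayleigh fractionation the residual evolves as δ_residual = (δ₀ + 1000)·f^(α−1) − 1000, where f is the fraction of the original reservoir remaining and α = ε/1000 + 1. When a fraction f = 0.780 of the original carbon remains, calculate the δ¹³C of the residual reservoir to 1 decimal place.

Rayleigh residual: δ_res = (δ₀ + 1000)·f^(α−1) − 1000
α = ε/1000 + 1 = 0.96200, so α − 1 = -0.03800
f^(α−1) = 0.780^(-0.03800) = 1.009486
δ_res = (-27.4 + 1000) × 1.009486 − 1000 = 981.826 − 1000 = -18.17‰

-18.2‰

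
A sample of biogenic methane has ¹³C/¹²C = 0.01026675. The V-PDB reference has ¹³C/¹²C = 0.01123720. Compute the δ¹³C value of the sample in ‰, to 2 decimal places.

δ¹³C = (R_sample / R_standard − 1) × 1000
R_sample / R_standard = 0.01026675 / 0.01123720 = 0.913640
δ¹³C = (0.913640 − 1) × 1000 = -86.360‰

-86.36‰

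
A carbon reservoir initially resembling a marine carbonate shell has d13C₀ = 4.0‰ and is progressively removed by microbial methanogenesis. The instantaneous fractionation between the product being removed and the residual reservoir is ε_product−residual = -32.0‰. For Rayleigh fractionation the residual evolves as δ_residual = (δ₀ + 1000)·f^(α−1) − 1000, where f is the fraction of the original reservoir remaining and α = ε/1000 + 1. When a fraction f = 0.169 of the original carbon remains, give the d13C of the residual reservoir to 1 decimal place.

62.8‰

Rayleigh residual: δ_res = (δ₀ + 1000)·f^(α−1) − 1000
α = ε/1000 + 1 = 0.96800, so α − 1 = -0.03200
f^(α−1) = 0.169^(-0.03200) = 1.058541
δ_res = (4.0 + 1000) × 1.058541 − 1000 = 1062.775 − 1000 = 62.78‰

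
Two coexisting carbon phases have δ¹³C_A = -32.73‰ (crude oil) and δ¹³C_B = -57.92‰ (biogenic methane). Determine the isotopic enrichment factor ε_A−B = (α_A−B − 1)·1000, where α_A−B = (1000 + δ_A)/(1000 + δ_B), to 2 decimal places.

26.74‰

α_A−B = (1000 + -32.73) / (1000 + -57.92) = 967.27 / 942.08 = 1.026739
ε_A−B = (1.026739 − 1) × 1000 = 26.739‰
(The approximation ε ≈ δ_A − δ_B would give 25.19‰.)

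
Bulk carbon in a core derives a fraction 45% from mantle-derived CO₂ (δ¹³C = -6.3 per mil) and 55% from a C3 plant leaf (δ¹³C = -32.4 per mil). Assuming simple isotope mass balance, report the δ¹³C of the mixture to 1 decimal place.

-20.7 per mil

δ_mix = f_A·δ_A + f_B·δ_B
δ_mix = 0.45 × (-6.3) + 0.55 × (-32.4)
δ_mix = -2.83 + -17.82 = -20.66 per mil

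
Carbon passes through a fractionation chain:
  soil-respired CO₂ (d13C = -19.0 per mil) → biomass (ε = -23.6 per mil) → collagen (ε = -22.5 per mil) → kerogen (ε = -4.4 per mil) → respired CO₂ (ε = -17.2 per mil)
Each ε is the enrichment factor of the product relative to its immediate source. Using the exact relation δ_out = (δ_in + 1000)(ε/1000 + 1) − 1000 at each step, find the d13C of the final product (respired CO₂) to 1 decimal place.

step 1: δ = (-19.00 + 1000)·(-23.6/1000 + 1) − 1000 = -42.15 per mil
step 2: δ = (-42.15 + 1000)·(-22.5/1000 + 1) − 1000 = -63.70 per mil
step 3: δ = (-63.70 + 1000)·(-4.4/1000 + 1) − 1000 = -67.82 per mil
step 4: δ = (-67.82 + 1000)·(-17.2/1000 + 1) − 1000 = -83.86 per mil

-83.9 per mil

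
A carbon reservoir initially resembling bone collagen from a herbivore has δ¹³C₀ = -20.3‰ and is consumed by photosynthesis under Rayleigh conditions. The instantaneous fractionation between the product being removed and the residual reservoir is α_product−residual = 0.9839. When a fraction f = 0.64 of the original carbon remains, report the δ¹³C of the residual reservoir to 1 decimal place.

Rayleigh residual: δ_res = (δ₀ + 1000)·f^(α−1) − 1000
α − 1 = -0.01610
f^(α−1) = 0.64^(-0.01610) = 1.007211
δ_res = (-20.3 + 1000) × 1.007211 − 1000 = 986.765 − 1000 = -13.24‰

-13.2‰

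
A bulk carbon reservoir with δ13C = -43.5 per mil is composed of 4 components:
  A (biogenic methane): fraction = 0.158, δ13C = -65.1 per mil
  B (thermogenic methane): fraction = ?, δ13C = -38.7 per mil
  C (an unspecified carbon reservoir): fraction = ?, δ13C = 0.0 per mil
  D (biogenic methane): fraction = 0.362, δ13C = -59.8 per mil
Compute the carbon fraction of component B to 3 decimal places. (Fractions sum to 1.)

Let f_B and f_C be the unknown fractions; fractions sum to 1 so f_B + f_C = 0.480.
Mass balance: Σ fᵢ·δᵢ = δ_bulk ⇒ f_B·(-38.7) + f_C·(0.0) = -43.5 − (-31.933) = -11.567
Substitute f_C = 0.480 − f_B:
f_B·(-38.7 − 0.0) = -11.567 − 0.480×(0.0) = -11.567
f_B = -11.567 / -38.7 = 0.2989

0.299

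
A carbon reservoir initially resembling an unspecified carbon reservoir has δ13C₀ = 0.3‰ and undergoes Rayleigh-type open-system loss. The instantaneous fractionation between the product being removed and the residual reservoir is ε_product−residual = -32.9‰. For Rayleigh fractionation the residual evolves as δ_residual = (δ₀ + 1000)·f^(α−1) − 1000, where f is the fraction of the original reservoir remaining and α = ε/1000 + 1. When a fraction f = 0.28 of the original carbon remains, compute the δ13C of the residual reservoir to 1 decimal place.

Rayleigh residual: δ_res = (δ₀ + 1000)·f^(α−1) − 1000
α = ε/1000 + 1 = 0.96710, so α − 1 = -0.03290
f^(α−1) = 0.28^(-0.03290) = 1.042770
δ_res = (0.3 + 1000) × 1.042770 − 1000 = 1043.083 − 1000 = 43.08‰

43.1‰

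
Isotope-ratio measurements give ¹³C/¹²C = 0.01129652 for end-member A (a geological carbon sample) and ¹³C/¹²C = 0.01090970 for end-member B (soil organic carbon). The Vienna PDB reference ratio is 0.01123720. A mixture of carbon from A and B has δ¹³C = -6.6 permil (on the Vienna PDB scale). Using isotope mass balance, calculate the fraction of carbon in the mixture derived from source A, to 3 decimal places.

0.655

δ_A = (0.01129652/0.01123720 − 1)×1000 = (1.005279 − 1)×1000 = 5.279 permil
δ_B = (0.01090970/0.01123720 − 1)×1000 = (0.970856 − 1)×1000 = -29.144 permil
f_A = (δ_mix − δ_B)/(δ_A − δ_B) = (-6.6 − (-29.144))/(5.279 − (-29.144))
f_A = 22.544 / 34.423 = 0.6549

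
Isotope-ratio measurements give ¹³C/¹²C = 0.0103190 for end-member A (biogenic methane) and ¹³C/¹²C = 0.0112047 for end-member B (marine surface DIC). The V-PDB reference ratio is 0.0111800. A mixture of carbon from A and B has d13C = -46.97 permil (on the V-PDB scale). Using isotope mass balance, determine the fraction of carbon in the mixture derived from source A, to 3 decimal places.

δ_A = (0.0103190/0.0111800 − 1)×1000 = (0.922987 − 1)×1000 = -77.013 permil
δ_B = (0.0112047/0.0111800 − 1)×1000 = (1.002209 − 1)×1000 = 2.209 permil
f_A = (δ_mix − δ_B)/(δ_A − δ_B) = (-46.97 − (2.209))/(-77.013 − (2.209))
f_A = -49.179 / -79.222 = 0.6208

0.621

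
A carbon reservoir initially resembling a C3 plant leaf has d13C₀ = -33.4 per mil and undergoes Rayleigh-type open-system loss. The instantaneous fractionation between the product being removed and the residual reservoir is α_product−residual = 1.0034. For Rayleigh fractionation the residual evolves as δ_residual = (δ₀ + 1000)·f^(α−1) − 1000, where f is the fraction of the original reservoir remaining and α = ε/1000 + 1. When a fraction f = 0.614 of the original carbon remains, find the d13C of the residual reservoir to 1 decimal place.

-35.0 per mil

Rayleigh residual: δ_res = (δ₀ + 1000)·f^(α−1) − 1000
α − 1 = 0.00340
f^(α−1) = 0.614^(0.00340) = 0.998343
δ_res = (-33.4 + 1000) × 0.998343 − 1000 = 964.998 − 1000 = -35.00 per mil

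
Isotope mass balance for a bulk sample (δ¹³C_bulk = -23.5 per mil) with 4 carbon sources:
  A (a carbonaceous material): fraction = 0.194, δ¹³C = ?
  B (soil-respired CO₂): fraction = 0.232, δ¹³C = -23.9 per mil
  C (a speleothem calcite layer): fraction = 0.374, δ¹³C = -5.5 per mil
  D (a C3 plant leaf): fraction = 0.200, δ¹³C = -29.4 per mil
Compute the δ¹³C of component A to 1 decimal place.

Isotope mass balance: δ_bulk = Σ fᵢ·δᵢ.
-23.5 = 0.194×δ_A + 0.232×(-23.9) + 0.374×(-5.5) + 0.200×(-29.4)
0.194·δ_A = -23.5 − (-13.482) = -10.018
δ_A = -10.018 / 0.194 = -51.64 per mil

-51.6 per mil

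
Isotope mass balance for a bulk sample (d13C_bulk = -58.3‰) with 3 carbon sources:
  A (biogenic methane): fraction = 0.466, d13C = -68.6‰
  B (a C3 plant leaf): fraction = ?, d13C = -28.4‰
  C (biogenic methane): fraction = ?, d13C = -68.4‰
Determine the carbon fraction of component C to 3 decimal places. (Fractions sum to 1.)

0.279

Let f_C and f_B be the unknown fractions; fractions sum to 1 so f_C + f_B = 0.534.
Mass balance: Σ fᵢ·δᵢ = δ_bulk ⇒ f_C·(-68.4) + f_B·(-28.4) = -58.3 − (-31.968) = -26.332
Substitute f_B = 0.534 − f_C:
f_C·(-68.4 − -28.4) = -26.332 − 0.534×(-28.4) = -11.167
f_C = -11.167 / -40.0 = 0.2792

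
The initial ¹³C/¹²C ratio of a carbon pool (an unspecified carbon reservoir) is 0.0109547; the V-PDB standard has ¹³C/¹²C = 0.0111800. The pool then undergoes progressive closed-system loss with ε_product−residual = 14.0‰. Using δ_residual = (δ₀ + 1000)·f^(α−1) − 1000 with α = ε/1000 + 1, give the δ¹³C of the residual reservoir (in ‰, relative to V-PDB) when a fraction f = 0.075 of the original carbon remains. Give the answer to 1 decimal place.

δ₀ = (0.0109547/0.0111800 − 1)×1000 = (0.979848 − 1)×1000 = -20.152‰
α − 1 = ε/1000 = 0.0140
f^(α−1) = 0.075^(0.0140) = 0.964386
δ_res = (-20.152 + 1000) × 0.964386 − 1000 = 944.952 − 1000 = -55.05‰

-55.0‰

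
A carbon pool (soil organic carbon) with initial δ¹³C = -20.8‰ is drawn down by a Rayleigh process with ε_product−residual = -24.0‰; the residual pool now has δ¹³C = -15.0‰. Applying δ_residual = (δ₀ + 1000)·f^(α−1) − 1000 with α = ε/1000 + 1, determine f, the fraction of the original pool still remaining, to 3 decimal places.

α − 1 = ε/1000 = -0.0240
(δ_res + 1000)/(δ₀ + 1000) = (-15.0 + 1000)/(-20.8 + 1000) = 985.0/979.2 = 1.005923
f = 1.005923^(1/-0.0240) = exp(ln(1.005923)/-0.0240) = exp(0.00591/-0.0240)
f = exp(-0.2461) = 0.7819

0.782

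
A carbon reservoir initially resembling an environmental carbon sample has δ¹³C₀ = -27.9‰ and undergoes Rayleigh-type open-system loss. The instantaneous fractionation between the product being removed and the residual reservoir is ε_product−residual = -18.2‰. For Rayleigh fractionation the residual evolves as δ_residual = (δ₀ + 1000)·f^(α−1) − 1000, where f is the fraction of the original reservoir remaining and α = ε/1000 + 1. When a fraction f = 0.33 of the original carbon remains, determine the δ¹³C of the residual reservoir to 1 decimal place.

-8.1‰

Rayleigh residual: δ_res = (δ₀ + 1000)·f^(α−1) − 1000
α = ε/1000 + 1 = 0.98180, so α − 1 = -0.01820
f^(α−1) = 0.33^(-0.01820) = 1.020383
δ_res = (-27.9 + 1000) × 1.020383 − 1000 = 991.914 − 1000 = -8.09‰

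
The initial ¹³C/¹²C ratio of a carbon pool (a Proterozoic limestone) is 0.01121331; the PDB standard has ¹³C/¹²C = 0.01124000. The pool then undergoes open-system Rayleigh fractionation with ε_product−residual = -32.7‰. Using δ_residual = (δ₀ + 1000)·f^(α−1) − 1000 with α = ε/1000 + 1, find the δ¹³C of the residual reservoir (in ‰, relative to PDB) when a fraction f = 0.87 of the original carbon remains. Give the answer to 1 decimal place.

δ₀ = (0.01121331/0.01124000 − 1)×1000 = (0.997625 − 1)×1000 = -2.375‰
α − 1 = ε/1000 = -0.0327
f^(α−1) = 0.87^(-0.0327) = 1.004564
δ_res = (-2.375 + 1000) × 1.004564 − 1000 = 1002.179 − 1000 = 2.18‰

2.2‰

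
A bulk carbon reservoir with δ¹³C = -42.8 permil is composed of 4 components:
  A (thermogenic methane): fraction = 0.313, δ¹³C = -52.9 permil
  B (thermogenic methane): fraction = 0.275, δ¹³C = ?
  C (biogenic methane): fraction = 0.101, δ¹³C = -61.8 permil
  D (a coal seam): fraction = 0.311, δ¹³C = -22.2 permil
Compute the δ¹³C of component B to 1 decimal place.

-47.6 permil

Isotope mass balance: δ_bulk = Σ fᵢ·δᵢ.
-42.8 = 0.313×(-52.9) + 0.275×δ_B + 0.101×(-61.8) + 0.311×(-22.2)
0.275·δ_B = -42.8 − (-29.704) = -13.096
δ_B = -13.096 / 0.275 = -47.62 permil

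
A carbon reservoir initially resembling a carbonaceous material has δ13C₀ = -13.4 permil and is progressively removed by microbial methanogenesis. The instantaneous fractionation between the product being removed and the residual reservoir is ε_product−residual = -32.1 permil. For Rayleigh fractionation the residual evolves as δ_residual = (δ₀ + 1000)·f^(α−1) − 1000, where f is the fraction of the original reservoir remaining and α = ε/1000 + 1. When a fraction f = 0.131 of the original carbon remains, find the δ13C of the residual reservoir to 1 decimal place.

53.1 permil

Rayleigh residual: δ_res = (δ₀ + 1000)·f^(α−1) − 1000
α = ε/1000 + 1 = 0.96790, so α − 1 = -0.03210
f^(α−1) = 0.131^(-0.03210) = 1.067421
δ_res = (-13.4 + 1000) × 1.067421 − 1000 = 1053.117 − 1000 = 53.12 permil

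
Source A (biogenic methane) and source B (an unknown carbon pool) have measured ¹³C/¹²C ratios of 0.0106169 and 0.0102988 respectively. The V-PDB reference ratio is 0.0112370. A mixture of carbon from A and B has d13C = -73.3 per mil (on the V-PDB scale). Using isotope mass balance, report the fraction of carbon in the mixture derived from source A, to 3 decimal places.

0.360

δ_A = (0.0106169/0.0112370 − 1)×1000 = (0.944816 − 1)×1000 = -55.184 per mil
δ_B = (0.0102988/0.0112370 − 1)×1000 = (0.916508 − 1)×1000 = -83.492 per mil
f_A = (δ_mix − δ_B)/(δ_A − δ_B) = (-73.3 − (-83.492))/(-55.184 − (-83.492))
f_A = 10.192 / 28.308 = 0.3600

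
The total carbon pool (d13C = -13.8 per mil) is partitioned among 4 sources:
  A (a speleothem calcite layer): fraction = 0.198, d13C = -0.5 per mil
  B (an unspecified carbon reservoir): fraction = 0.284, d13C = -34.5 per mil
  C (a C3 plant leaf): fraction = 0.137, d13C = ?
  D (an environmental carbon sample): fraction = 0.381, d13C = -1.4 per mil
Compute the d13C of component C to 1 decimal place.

-24.6 per mil

Isotope mass balance: δ_bulk = Σ fᵢ·δᵢ.
-13.8 = 0.198×(-0.5) + 0.284×(-34.5) + 0.137×δ_C + 0.381×(-1.4)
0.137·δ_C = -13.8 − (-10.430) = -3.370
δ_C = -3.370 / 0.137 = -24.60 per mil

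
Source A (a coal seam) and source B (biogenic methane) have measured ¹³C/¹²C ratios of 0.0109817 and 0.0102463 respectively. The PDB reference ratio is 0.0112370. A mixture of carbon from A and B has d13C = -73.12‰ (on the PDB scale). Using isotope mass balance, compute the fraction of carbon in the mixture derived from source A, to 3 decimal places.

δ_A = (0.0109817/0.0112370 − 1)×1000 = (0.977280 − 1)×1000 = -22.720‰
δ_B = (0.0102463/0.0112370 − 1)×1000 = (0.911836 − 1)×1000 = -88.164‰
f_A = (δ_mix − δ_B)/(δ_A − δ_B) = (-73.12 − (-88.164))/(-22.720 − (-88.164))
f_A = 15.044 / 65.445 = 0.2299

0.230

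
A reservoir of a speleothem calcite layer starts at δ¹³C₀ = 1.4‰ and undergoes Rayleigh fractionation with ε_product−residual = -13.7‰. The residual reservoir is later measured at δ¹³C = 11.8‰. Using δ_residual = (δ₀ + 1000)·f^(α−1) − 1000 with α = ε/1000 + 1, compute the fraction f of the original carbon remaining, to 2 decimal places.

α − 1 = ε/1000 = -0.0137
(δ_res + 1000)/(δ₀ + 1000) = (11.8 + 1000)/(1.4 + 1000) = 1011.8/1001.4 = 1.010385
f = 1.010385^(1/-0.0137) = exp(ln(1.010385)/-0.0137) = exp(0.01033/-0.0137)
f = exp(-0.7542) = 0.4704

0.47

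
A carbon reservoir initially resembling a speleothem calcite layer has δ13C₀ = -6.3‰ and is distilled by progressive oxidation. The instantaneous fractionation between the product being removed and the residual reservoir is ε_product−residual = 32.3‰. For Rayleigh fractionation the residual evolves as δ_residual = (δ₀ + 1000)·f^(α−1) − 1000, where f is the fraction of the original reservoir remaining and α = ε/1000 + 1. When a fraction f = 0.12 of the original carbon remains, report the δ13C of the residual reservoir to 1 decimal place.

Rayleigh residual: δ_res = (δ₀ + 1000)·f^(α−1) − 1000
α = ε/1000 + 1 = 1.03230, so α − 1 = 0.03230
f^(α−1) = 0.12^(0.03230) = 0.933808
δ_res = (-6.3 + 1000) × 0.933808 − 1000 = 927.925 − 1000 = -72.08‰

-72.1‰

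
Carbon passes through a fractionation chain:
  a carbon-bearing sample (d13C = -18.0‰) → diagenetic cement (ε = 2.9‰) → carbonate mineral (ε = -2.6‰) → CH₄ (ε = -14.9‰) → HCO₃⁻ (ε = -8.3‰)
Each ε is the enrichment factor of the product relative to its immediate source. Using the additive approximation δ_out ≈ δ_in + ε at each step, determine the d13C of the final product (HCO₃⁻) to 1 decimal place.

step 1: δ ≈ -18.0 + (2.9) = -15.1‰
step 2: δ ≈ -15.1 + (-2.6) = -17.7‰
step 3: δ ≈ -17.7 + (-14.9) = -32.6‰
step 4: δ ≈ -32.6 + (-8.3) = -40.9‰

-40.9‰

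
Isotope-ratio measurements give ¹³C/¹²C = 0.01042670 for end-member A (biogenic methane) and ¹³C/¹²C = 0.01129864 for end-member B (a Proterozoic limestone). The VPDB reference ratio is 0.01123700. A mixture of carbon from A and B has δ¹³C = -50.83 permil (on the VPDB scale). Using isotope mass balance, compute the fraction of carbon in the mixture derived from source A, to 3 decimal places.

0.726

δ_A = (0.01042670/0.01123700 − 1)×1000 = (0.927890 − 1)×1000 = -72.110 permil
δ_B = (0.01129864/0.01123700 − 1)×1000 = (1.005485 − 1)×1000 = 5.485 permil
f_A = (δ_mix − δ_B)/(δ_A − δ_B) = (-50.83 − (5.485))/(-72.110 − (5.485))
f_A = -56.315 / -77.595 = 0.7258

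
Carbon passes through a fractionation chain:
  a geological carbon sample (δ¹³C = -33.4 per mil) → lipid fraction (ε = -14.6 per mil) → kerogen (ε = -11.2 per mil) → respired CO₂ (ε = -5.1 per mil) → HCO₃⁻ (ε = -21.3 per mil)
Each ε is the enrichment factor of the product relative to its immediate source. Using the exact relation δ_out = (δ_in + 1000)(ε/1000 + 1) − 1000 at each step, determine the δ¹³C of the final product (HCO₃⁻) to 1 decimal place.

step 1: δ = (-33.40 + 1000)·(-14.6/1000 + 1) − 1000 = -47.51 per mil
step 2: δ = (-47.51 + 1000)·(-11.2/1000 + 1) − 1000 = -58.18 per mil
step 3: δ = (-58.18 + 1000)·(-5.1/1000 + 1) − 1000 = -62.98 per mil
step 4: δ = (-62.98 + 1000)·(-21.3/1000 + 1) − 1000 = -82.94 per mil

-82.9 per mil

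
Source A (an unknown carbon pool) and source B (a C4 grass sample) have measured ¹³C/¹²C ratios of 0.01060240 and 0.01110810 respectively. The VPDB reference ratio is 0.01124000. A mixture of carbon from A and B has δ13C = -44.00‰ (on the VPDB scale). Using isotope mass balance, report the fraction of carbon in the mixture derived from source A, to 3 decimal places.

δ_A = (0.01060240/0.01124000 − 1)×1000 = (0.943274 − 1)×1000 = -56.726‰
δ_B = (0.01110810/0.01124000 − 1)×1000 = (0.988265 − 1)×1000 = -11.735‰
f_A = (δ_mix − δ_B)/(δ_A − δ_B) = (-44.00 − (-11.735))/(-56.726 − (-11.735))
f_A = -32.265 / -44.991 = 0.7171

0.717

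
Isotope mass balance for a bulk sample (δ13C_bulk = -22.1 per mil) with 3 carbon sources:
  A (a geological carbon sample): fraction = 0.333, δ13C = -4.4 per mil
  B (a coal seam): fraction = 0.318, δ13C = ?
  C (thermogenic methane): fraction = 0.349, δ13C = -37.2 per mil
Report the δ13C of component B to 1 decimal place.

-24.1 per mil

Isotope mass balance: δ_bulk = Σ fᵢ·δᵢ.
-22.1 = 0.333×(-4.4) + 0.318×δ_B + 0.349×(-37.2)
0.318·δ_B = -22.1 − (-14.448) = -7.652
δ_B = -7.652 / 0.318 = -24.06 per mil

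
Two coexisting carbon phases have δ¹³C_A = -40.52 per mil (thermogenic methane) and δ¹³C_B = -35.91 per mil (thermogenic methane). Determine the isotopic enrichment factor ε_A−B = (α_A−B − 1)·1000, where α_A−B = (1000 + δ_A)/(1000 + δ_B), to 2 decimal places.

-4.78 per mil

α_A−B = (1000 + -40.52) / (1000 + -35.91) = 959.48 / 964.09 = 0.995218
ε_A−B = (0.995218 − 1) × 1000 = -4.782 per mil
(The approximation ε ≈ δ_A − δ_B would give -4.61 per mil.)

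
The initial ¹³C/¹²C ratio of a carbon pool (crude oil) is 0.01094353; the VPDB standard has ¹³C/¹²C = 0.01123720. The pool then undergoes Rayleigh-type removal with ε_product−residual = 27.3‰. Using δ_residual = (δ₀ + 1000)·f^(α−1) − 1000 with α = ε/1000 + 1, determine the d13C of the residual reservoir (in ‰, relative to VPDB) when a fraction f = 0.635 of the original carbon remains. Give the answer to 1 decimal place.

-38.1‰

δ₀ = (0.01094353/0.01123720 − 1)×1000 = (0.973866 − 1)×1000 = -26.134‰
α − 1 = ε/1000 = 0.0273
f^(α−1) = 0.635^(0.0273) = 0.987679
δ_res = (-26.134 + 1000) × 0.987679 − 1000 = 961.867 − 1000 = -38.13‰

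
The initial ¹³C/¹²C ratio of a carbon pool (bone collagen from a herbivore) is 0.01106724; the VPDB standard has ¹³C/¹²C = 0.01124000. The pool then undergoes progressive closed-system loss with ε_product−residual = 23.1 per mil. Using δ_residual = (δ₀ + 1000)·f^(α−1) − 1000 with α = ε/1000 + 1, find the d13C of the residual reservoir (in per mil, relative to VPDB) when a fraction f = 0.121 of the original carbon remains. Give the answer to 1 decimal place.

δ₀ = (0.01106724/0.01124000 − 1)×1000 = (0.984630 − 1)×1000 = -15.370 per mil
α − 1 = ε/1000 = 0.0231
f^(α−1) = 0.121^(0.0231) = 0.952385
δ_res = (-15.370 + 1000) × 0.952385 − 1000 = 937.746 − 1000 = -62.25 per mil

-62.3 per mil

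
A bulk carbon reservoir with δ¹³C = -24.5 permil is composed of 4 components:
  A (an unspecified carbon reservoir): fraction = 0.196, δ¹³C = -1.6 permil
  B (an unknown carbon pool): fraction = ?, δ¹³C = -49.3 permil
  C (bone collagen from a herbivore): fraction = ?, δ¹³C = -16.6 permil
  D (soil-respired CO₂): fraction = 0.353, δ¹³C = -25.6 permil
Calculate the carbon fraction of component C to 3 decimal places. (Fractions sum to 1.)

Let f_C and f_B be the unknown fractions; fractions sum to 1 so f_C + f_B = 0.451.
Mass balance: Σ fᵢ·δᵢ = δ_bulk ⇒ f_C·(-16.6) + f_B·(-49.3) = -24.5 − (-9.350) = -15.150
Substitute f_B = 0.451 − f_C:
f_C·(-16.6 − -49.3) = -15.150 − 0.451×(-49.3) = 7.085
f_C = 7.085 / 32.7 = 0.2167

0.217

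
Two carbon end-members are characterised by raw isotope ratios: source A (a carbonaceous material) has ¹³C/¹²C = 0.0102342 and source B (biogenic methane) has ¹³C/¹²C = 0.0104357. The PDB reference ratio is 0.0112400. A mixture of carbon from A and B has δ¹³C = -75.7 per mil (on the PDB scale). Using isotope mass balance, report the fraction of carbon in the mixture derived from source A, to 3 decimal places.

δ_A = (0.0102342/0.0112400 − 1)×1000 = (0.910516 − 1)×1000 = -89.484 per mil
δ_B = (0.0104357/0.0112400 − 1)×1000 = (0.928443 − 1)×1000 = -71.557 per mil
f_A = (δ_mix − δ_B)/(δ_A − δ_B) = (-75.7 − (-71.557))/(-89.484 − (-71.557))
f_A = -4.143 / -17.927 = 0.2311

0.231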